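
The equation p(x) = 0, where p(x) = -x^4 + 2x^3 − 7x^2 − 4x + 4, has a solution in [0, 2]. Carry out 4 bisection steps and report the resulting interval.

[0.5, 0.625]

midpoint 1: p = -6 < 0 → [0, 1]
midpoint 0.5: p = 0.4375 > 0 → [0.5, 1]
midpoint 0.75: p = -2.410156 < 0 → [0.5, 0.75]
midpoint 0.625: p = -0.8987 < 0 → [0.5, 0.625]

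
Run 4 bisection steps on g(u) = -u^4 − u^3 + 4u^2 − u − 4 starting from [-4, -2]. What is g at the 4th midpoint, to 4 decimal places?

midpoint -3: g = -19 < 0 → [-3, -2]
midpoint -2.5: g = 0.0625 > 0 → [-3, -2.5]
midpoint -2.75: g = -7.394531 < 0 → [-2.75, -2.5]
midpoint -2.625: g = -3.2053 < 0 → [-2.625, -2.5]

-3.2053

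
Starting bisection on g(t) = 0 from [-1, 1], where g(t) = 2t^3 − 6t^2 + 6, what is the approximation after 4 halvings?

g(0) = 6 > 0, so the root lies in [-1, 0]
g(-0.5) = 4.25 > 0, so the root lies in [-1, -0.5]
g(-0.75) = 1.78125 > 0, so the root lies in [-1, -0.75]
g(-0.875) = 0.0664 > 0, so the root lies in [-1, -0.875]

-0.875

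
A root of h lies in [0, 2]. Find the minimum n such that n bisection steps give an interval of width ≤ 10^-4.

15

Width after n steps is 2/2^n. Need 2^n ≥ 2/10^-4 = 20000.
2^14 = 16384 < 20000 ≤ 2^15 = 32768, so n = 15.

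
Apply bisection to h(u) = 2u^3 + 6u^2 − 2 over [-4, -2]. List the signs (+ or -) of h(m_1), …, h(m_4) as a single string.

midpoint -3: h = -2 < 0 → [-3, -2]
midpoint -2.5: h = 4.25 > 0 → [-3, -2.5]
midpoint -2.75: h = 1.78125 > 0 → [-3, -2.75]
midpoint -2.875: h = 0.0664 > 0 → [-3, -2.875]

-+++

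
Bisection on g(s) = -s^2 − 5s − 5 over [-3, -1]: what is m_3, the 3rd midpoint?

-1.25

s = -2 gives g = 1, positive; keep [-2, -1]
s = -1.5 gives g = 0.25, positive; keep [-1.5, -1]
s = -1.25 gives g = -0.3125, negative; keep [-1.5, -1.25]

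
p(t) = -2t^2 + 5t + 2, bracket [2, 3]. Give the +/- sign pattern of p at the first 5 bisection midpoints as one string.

midpoint 2.5: p = 2 > 0 → [2.5, 3]
midpoint 2.75: p = 0.625 > 0 → [2.75, 3]
midpoint 2.875: p = -0.15625 < 0 → [2.75, 2.875]
midpoint 2.8125: p = 0.2422 > 0 → [2.8125, 2.875]
midpoint 2.84375: p = 0.0449 > 0 → [2.84375, 2.875]

++-++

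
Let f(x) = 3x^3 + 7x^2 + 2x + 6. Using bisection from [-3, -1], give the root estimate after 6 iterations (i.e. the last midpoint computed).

m = -2, f(m) = 6 (+); new bracket [-3, -2]
m = -2.5, f(m) = -2.125 (−); new bracket [-2.5, -2]
m = -2.25, f(m) = 2.765625 (+); new bracket [-2.5, -2.25]
m = -2.375, f(m) = 0.5449 (+); new bracket [-2.5, -2.375]
m = -2.4375, f(m) = -0.7317 (−); new bracket [-2.4375, -2.375]
m = -2.40625, f(m) = -0.0791 (−); new bracket [-2.40625, -2.375]

-2.40625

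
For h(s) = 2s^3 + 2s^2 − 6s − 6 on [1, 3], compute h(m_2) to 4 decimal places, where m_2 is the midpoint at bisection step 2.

-3.7500

m = 2, h(m) = 6 (+); new bracket [1, 2]
m = 1.5, h(m) = -3.75 (−); new bracket [1.5, 2]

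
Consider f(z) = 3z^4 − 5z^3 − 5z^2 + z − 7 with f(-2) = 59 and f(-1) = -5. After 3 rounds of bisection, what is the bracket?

[-1.25, -1.125]

m = -1.5, f(m) = 12.3125 (+); new bracket [-1.5, -1]
m = -1.25, f(m) = 1.027344 (+); new bracket [-1.25, -1]
m = -1.125, f(m) = -2.528564 (−); new bracket [-1.25, -1.125]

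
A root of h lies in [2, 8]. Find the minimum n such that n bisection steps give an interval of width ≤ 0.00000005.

27

Width after n steps is 6/2^n. Need 2^n ≥ 6/0.00000005 = 120000000.
2^26 = 67108864 < 120000000 ≤ 2^27 = 134217728, so n = 27.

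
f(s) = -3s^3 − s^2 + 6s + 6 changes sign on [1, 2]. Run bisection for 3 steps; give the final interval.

f(1.5) = 2.625 > 0, so the root lies in [1.5, 2]
f(1.75) = -2.640625 < 0, so the root lies in [1.5, 1.75]
f(1.625) = 0.236328 > 0, so the root lies in [1.625, 1.75]

[1.625, 1.75]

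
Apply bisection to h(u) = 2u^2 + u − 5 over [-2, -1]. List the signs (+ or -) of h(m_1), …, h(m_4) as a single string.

--+-

h(-1.5) = -2 < 0, so the root lies in [-2, -1.5]
h(-1.75) = -0.625 < 0, so the root lies in [-2, -1.75]
h(-1.875) = 0.15625 > 0, so the root lies in [-1.875, -1.75]
h(-1.8125) = -0.2422 < 0, so the root lies in [-1.875, -1.8125]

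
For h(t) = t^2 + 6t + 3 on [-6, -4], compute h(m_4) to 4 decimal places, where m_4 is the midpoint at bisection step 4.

m = -5, h(m) = -2 (−); new bracket [-6, -5]
m = -5.5, h(m) = 0.25 (+); new bracket [-5.5, -5]
m = -5.25, h(m) = -0.9375 (−); new bracket [-5.5, -5.25]
m = -5.375, h(m) = -0.3594 (−); new bracket [-5.5, -5.375]

-0.3594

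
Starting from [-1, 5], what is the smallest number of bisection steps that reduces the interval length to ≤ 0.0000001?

Width after n steps is 6/2^n. Need 2^n ≥ 6/0.0000001 = 60000000.
2^25 = 33554432 < 60000000 ≤ 2^26 = 67108864, so n = 26.

26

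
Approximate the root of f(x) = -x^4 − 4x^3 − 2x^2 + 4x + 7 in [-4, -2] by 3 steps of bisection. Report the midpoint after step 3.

x = -3 gives f = 4, positive; keep [-4, -3]
x = -3.5 gives f = -10.0625, negative; keep [-3.5, -3]
x = -3.25 gives f = -1.378906, negative; keep [-3.25, -3]

-3.25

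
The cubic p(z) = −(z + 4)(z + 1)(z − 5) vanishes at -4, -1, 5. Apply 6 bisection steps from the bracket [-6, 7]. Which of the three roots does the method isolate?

m = 0.5, p(m) = 30.375 (+); new bracket [0.5, 7]
m = 3.75, p(m) = 46.015625 (+); new bracket [3.75, 7]
m = 5.375, p(m) = -22.412109 (−); new bracket [3.75, 5.375]
m = 4.5625, p(m) = 20.8376 (+); new bracket [4.5625, 5.375]
m = 4.96875, p(m) = 1.6729 (+); new bracket [4.96875, 5.375]
m = 5.171875, p(m) = -9.7294 (−); new bracket [4.96875, 5.171875]

5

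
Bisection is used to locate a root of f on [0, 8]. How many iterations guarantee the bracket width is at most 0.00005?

Width after n steps is 8/2^n. Need 2^n ≥ 8/0.00005 = 160000.
2^17 = 131072 < 160000 ≤ 2^18 = 262144, so n = 18.

18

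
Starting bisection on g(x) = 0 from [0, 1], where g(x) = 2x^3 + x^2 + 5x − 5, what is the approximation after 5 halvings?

m = 0.5, g(m) = -2 (−); new bracket [0.5, 1]
m = 0.75, g(m) = 0.15625 (+); new bracket [0.5, 0.75]
m = 0.625, g(m) = -0.996094 (−); new bracket [0.625, 0.75]
m = 0.6875, g(m) = -0.4399 (−); new bracket [0.6875, 0.75]
m = 0.71875, g(m) = -0.147 (−); new bracket [0.71875, 0.75]

0.71875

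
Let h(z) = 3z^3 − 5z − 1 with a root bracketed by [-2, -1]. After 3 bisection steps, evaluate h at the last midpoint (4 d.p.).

h(-1.5) = -3.625 < 0, so the root lies in [-1.5, -1]
h(-1.25) = -0.609375 < 0, so the root lies in [-1.25, -1]
h(-1.125) = 0.353516 > 0, so the root lies in [-1.25, -1.125]

0.3535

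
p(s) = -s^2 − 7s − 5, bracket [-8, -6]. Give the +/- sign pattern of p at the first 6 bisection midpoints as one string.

p(-7) = -5 < 0, so the root lies in [-7, -6]
p(-6.5) = -1.75 < 0, so the root lies in [-6.5, -6]
p(-6.25) = -0.3125 < 0, so the root lies in [-6.25, -6]
p(-6.125) = 0.3594 > 0, so the root lies in [-6.25, -6.125]
p(-6.1875) = 0.0273 > 0, so the root lies in [-6.25, -6.1875]
p(-6.21875) = -0.1416 < 0, so the root lies in [-6.21875, -6.1875]

---++-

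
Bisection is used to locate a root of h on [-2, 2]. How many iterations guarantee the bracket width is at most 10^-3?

Width after n steps is 4/2^n. Need 2^n ≥ 4/10^-3 = 4000.
2^11 = 2048 < 4000 ≤ 2^12 = 4096, so n = 12.

12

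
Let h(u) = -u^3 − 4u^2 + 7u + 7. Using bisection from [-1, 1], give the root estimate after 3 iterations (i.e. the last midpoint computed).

h(0) = 7 > 0, so the root lies in [-1, 0]
h(-0.5) = 2.625 > 0, so the root lies in [-1, -0.5]
h(-0.75) = -0.078125 < 0, so the root lies in [-0.75, -0.5]

-0.75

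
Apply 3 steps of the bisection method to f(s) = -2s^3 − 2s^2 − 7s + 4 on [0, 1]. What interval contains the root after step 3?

[0.375, 0.5]

midpoint 0.5: f = -0.25 < 0 → [0, 0.5]
midpoint 0.25: f = 2.09375 > 0 → [0.25, 0.5]
midpoint 0.375: f = 0.988281 > 0 → [0.375, 0.5]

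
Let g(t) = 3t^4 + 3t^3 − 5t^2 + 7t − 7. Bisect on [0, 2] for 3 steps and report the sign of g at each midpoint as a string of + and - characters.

g(1) = 1 > 0, so the root lies in [0, 1]
g(0.5) = -4.1875 < 0, so the root lies in [0.5, 1]
g(0.75) = -2.347656 < 0, so the root lies in [0.75, 1]

+--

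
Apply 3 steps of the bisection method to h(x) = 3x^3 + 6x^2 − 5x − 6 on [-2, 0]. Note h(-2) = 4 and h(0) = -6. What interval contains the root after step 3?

[-1, -0.75]

m = -1, h(m) = 2 (+); new bracket [-1, 0]
m = -0.5, h(m) = -2.375 (−); new bracket [-1, -0.5]
m = -0.75, h(m) = -0.140625 (−); new bracket [-1, -0.75]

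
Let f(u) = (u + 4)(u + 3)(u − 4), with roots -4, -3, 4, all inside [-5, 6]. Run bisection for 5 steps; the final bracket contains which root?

4

m = 0.5, f(m) = -55.125 (−); new bracket [0.5, 6]
m = 3.25, f(m) = -33.984375 (−); new bracket [3.25, 6]
m = 4.625, f(m) = 41.103516 (+); new bracket [3.25, 4.625]
m = 3.9375, f(m) = -3.4417 (−); new bracket [3.9375, 4.625]
m = 4.28125, f(m) = 16.9588 (+); new bracket [3.9375, 4.28125]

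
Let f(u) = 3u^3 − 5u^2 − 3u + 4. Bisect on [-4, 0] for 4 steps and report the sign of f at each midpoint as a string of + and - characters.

f(-2) = -34 < 0, so the root lies in [-2, 0]
f(-1) = -1 < 0, so the root lies in [-1, 0]
f(-0.5) = 3.875 > 0, so the root lies in [-1, -0.5]
f(-0.75) = 2.1719 > 0, so the root lies in [-1, -0.75]

--++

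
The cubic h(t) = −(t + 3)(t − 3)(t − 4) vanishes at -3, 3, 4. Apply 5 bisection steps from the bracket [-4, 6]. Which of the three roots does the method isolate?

h(1) = -24 < 0, so the root lies in [-4, 1]
h(-1.5) = -37.125 < 0, so the root lies in [-4, -1.5]
h(-2.75) = -9.703125 < 0, so the root lies in [-4, -2.75]
h(-3.375) = 17.6309 > 0, so the root lies in [-3.375, -2.75]
h(-3.0625) = 2.676 > 0, so the root lies in [-3.0625, -2.75]

-3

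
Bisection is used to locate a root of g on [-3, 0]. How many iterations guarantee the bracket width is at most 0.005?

Width after n steps is 3/2^n. Need 2^n ≥ 3/0.005 = 600.
2^9 = 512 < 600 ≤ 2^10 = 1024, so n = 10.

10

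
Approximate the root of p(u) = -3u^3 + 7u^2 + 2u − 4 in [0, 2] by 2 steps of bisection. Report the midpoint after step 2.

midpoint 1: p = 2 > 0 → [0, 1]
midpoint 0.5: p = -1.625 < 0 → [0.5, 1]

0.5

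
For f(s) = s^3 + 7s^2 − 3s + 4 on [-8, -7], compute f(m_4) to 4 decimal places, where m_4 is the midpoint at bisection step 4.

midpoint -7.5: f = -1.625 < 0 → [-7.5, -7]
midpoint -7.25: f = 12.609375 > 0 → [-7.5, -7.25]
midpoint -7.375: f = 5.728516 > 0 → [-7.5, -7.375]
midpoint -7.4375: f = 2.1116 > 0 → [-7.5, -7.4375]

2.1116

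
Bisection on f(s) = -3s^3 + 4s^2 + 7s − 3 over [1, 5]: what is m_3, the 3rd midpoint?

2.5

f(3) = -27 < 0, so the root lies in [1, 3]
f(2) = 3 > 0, so the root lies in [2, 3]
f(2.5) = -7.375 < 0, so the root lies in [2, 2.5]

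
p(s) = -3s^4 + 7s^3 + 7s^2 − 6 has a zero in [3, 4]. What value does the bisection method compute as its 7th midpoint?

midpoint 3.5: p = -70.3125 < 0 → [3, 3.5]
midpoint 3.25: p = -26.464844 < 0 → [3, 3.25]
midpoint 3.125: p = -10.119873 < 0 → [3, 3.125]
midpoint 3.0625: p = -3.179 < 0 → [3, 3.0625]
midpoint 3.03125: p = 0.003 > 0 → [3.03125, 3.0625]
midpoint 3.046875: p = -1.5645 < 0 → [3.03125, 3.046875]
midpoint 3.0390625: p = -0.7749 < 0 → [3.03125, 3.0390625]

3.0390625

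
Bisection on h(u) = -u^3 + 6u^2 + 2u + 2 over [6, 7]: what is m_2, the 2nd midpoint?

midpoint 6.5: h = -6.125 < 0 → [6, 6.5]
midpoint 6.25: h = 4.734375 > 0 → [6.25, 6.5]

6.25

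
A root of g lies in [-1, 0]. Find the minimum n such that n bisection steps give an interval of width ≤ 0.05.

5

Width after n steps is 1/2^n. Need 2^n ≥ 1/0.05 = 20.
2^4 = 16 < 20 ≤ 2^5 = 32, so n = 5.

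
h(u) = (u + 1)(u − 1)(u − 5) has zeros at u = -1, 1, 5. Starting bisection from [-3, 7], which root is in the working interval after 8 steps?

u = 2 gives h = -9, negative; keep [2, 7]
u = 4.5 gives h = -9.625, negative; keep [4.5, 7]
u = 5.75 gives h = 24.046875, positive; keep [4.5, 5.75]
u = 5.125 gives h = 3.1582, positive; keep [4.5, 5.125]
u = 4.8125 gives h = -4.155, negative; keep [4.8125, 5.125]
u = 4.96875 gives h = -0.7403, negative; keep [4.96875, 5.125]
u = 5.046875 gives h = 1.1471, positive; keep [4.96875, 5.046875]
u = 5.0078125 gives h = 0.1881, positive; keep [4.96875, 5.0078125]

5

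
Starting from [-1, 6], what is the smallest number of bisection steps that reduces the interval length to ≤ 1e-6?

23

Width after n steps is 7/2^n. Need 2^n ≥ 7/1e-6 = 7000000.
2^22 = 4194304 < 7000000 ≤ 2^23 = 8388608, so n = 23.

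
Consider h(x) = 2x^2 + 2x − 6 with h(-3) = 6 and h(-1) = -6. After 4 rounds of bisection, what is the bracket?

midpoint -2: h = -2 < 0 → [-3, -2]
midpoint -2.5: h = 1.5 > 0 → [-2.5, -2]
midpoint -2.25: h = -0.375 < 0 → [-2.5, -2.25]
midpoint -2.375: h = 0.5312 > 0 → [-2.375, -2.25]

[-2.375, -2.25]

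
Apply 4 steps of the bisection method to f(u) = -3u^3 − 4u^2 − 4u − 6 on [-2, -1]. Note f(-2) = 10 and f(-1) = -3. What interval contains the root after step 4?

[-1.4375, -1.375]

midpoint -1.5: f = 1.125 > 0 → [-1.5, -1]
midpoint -1.25: f = -1.390625 < 0 → [-1.5, -1.25]
midpoint -1.375: f = -0.263672 < 0 → [-1.5, -1.375]
midpoint -1.4375: f = 0.3958 > 0 → [-1.4375, -1.375]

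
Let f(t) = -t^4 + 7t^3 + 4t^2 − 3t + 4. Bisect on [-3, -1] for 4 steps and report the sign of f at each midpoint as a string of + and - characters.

f(-2) = -46 < 0, so the root lies in [-2, -1]
f(-1.5) = -11.1875 < 0, so the root lies in [-1.5, -1]
f(-1.25) = -2.113281 < 0, so the root lies in [-1.25, -1]
f(-1.125) = 0.8689 > 0, so the root lies in [-1.25, -1.125]

---+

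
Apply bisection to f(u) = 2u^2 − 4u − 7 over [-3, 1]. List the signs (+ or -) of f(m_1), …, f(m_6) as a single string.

m = -1, f(m) = -1 (−); new bracket [-3, -1]
m = -2, f(m) = 9 (+); new bracket [-2, -1]
m = -1.5, f(m) = 3.5 (+); new bracket [-1.5, -1]
m = -1.25, f(m) = 1.125 (+); new bracket [-1.25, -1]
m = -1.125, f(m) = 0.0312 (+); new bracket [-1.125, -1]
m = -1.0625, f(m) = -0.4922 (−); new bracket [-1.125, -1.0625]

-++++-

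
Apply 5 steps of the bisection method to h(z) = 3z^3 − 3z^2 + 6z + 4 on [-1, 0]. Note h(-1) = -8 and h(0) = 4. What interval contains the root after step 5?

[-0.5, -0.46875]

midpoint -0.5: h = -0.125 < 0 → [-0.5, 0]
midpoint -0.25: h = 2.265625 > 0 → [-0.5, -0.25]
midpoint -0.375: h = 1.169922 > 0 → [-0.5, -0.375]
midpoint -0.4375: h = 0.5496 > 0 → [-0.5, -0.4375]
midpoint -0.46875: h = 0.2193 > 0 → [-0.5, -0.46875]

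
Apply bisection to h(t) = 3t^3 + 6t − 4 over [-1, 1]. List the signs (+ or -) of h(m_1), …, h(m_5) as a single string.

--++-

midpoint 0: h = -4 < 0 → [0, 1]
midpoint 0.5: h = -0.625 < 0 → [0.5, 1]
midpoint 0.75: h = 1.765625 > 0 → [0.5, 0.75]
midpoint 0.625: h = 0.4824 > 0 → [0.5, 0.625]
midpoint 0.5625: h = -0.0911 < 0 → [0.5625, 0.625]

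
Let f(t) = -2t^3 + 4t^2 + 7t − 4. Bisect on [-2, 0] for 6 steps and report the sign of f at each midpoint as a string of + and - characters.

-+--+-

t = -1 gives f = -5, negative; keep [-2, -1]
t = -1.5 gives f = 1.25, positive; keep [-1.5, -1]
t = -1.25 gives f = -2.59375, negative; keep [-1.5, -1.25]
t = -1.375 gives f = -0.8633, negative; keep [-1.5, -1.375]
t = -1.4375 gives f = 0.144, positive; keep [-1.4375, -1.375]
t = -1.40625 gives f = -0.3718, negative; keep [-1.4375, -1.40625]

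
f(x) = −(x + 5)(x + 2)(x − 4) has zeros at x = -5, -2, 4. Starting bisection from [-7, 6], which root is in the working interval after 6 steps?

4

f(-0.5) = 30.375 > 0, so the root lies in [-0.5, 6]
f(2.75) = 46.015625 > 0, so the root lies in [2.75, 6]
f(4.375) = -22.412109 < 0, so the root lies in [2.75, 4.375]
f(3.5625) = 20.8376 > 0, so the root lies in [3.5625, 4.375]
f(3.96875) = 1.6729 > 0, so the root lies in [3.96875, 4.375]
f(4.171875) = -9.7294 < 0, so the root lies in [3.96875, 4.171875]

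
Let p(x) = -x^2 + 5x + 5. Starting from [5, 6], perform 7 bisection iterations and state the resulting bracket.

[5.8515625, 5.859375]

midpoint 5.5: p = 2.25 > 0 → [5.5, 6]
midpoint 5.75: p = 0.6875 > 0 → [5.75, 6]
midpoint 5.875: p = -0.140625 < 0 → [5.75, 5.875]
midpoint 5.8125: p = 0.2773 > 0 → [5.8125, 5.875]
midpoint 5.84375: p = 0.0693 > 0 → [5.84375, 5.875]
midpoint 5.859375: p = -0.0354 < 0 → [5.84375, 5.859375]
midpoint 5.8515625: p = 0.017 > 0 → [5.8515625, 5.859375]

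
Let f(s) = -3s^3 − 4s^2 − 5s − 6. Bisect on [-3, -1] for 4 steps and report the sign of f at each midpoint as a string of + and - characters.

++-+

midpoint -2: f = 12 > 0 → [-2, -1]
midpoint -1.5: f = 2.625 > 0 → [-1.5, -1]
midpoint -1.25: f = -0.140625 < 0 → [-1.5, -1.25]
midpoint -1.375: f = 1.1113 > 0 → [-1.375, -1.25]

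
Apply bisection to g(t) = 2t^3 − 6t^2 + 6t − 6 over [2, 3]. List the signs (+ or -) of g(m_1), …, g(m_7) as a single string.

+-++++-

t = 2.5 gives g = 2.75, positive; keep [2, 2.5]
t = 2.25 gives g = -0.09375, negative; keep [2.25, 2.5]
t = 2.375 gives g = 1.199219, positive; keep [2.25, 2.375]
t = 2.3125 gives g = 0.522, positive; keep [2.25, 2.3125]
t = 2.28125 gives g = 0.2066, positive; keep [2.25, 2.28125]
t = 2.265625 gives g = 0.0546, positive; keep [2.25, 2.265625]
t = 2.2578125 gives g = -0.02, negative; keep [2.2578125, 2.265625]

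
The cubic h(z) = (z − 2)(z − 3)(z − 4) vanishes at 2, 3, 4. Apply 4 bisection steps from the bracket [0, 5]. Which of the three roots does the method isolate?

2

h(2.5) = 0.375 > 0, so the root lies in [0, 2.5]
h(1.25) = -3.609375 < 0, so the root lies in [1.25, 2.5]
h(1.875) = -0.298828 < 0, so the root lies in [1.875, 2.5]
h(2.1875) = 0.2761 > 0, so the root lies in [1.875, 2.1875]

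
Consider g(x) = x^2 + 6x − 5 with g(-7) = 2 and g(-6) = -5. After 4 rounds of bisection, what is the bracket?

[-6.75, -6.6875]

g(-6.5) = -1.75 < 0, so the root lies in [-7, -6.5]
g(-6.75) = 0.0625 > 0, so the root lies in [-6.75, -6.5]
g(-6.625) = -0.859375 < 0, so the root lies in [-6.75, -6.625]
g(-6.6875) = -0.4023 < 0, so the root lies in [-6.75, -6.6875]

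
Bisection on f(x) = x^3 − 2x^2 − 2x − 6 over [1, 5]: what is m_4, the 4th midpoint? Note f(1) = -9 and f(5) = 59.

midpoint 3: f = -3 < 0 → [3, 5]
midpoint 4: f = 18 > 0 → [3, 4]
midpoint 3.5: f = 5.375 > 0 → [3, 3.5]
midpoint 3.25: f = 0.7031 > 0 → [3, 3.25]

3.25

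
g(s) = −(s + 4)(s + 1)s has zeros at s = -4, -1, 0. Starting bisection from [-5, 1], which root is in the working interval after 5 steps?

s = -2 gives g = -4, negative; keep [-5, -2]
s = -3.5 gives g = -4.375, negative; keep [-5, -3.5]
s = -4.25 gives g = 3.453125, positive; keep [-4.25, -3.5]
s = -3.875 gives g = -1.3926, negative; keep [-4.25, -3.875]
s = -4.0625 gives g = 0.7776, positive; keep [-4.0625, -3.875]

-4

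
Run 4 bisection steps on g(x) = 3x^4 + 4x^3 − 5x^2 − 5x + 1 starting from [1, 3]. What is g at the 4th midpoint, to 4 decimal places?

midpoint 2: g = 51 > 0 → [1, 2]
midpoint 1.5: g = 10.9375 > 0 → [1, 1.5]
midpoint 1.25: g = 2.074219 > 0 → [1, 1.25]
midpoint 1.125: g = -0.4524 < 0 → [1.125, 1.25]

-0.4524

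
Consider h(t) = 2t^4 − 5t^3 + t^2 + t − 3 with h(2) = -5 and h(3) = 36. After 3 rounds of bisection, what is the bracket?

[2.25, 2.375]

midpoint 2.5: h = 5.75 > 0 → [2, 2.5]
midpoint 2.25: h = -1.382812 < 0 → [2.25, 2.5]
midpoint 2.375: h = 1.666504 > 0 → [2.25, 2.375]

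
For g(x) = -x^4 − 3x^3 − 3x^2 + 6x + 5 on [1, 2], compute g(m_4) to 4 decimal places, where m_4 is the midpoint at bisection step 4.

m = 1.5, g(m) = -7.9375 (−); new bracket [1, 1.5]
m = 1.25, g(m) = -0.488281 (−); new bracket [1, 1.25]
m = 1.125, g(m) = 2.079834 (+); new bracket [1.125, 1.25]
m = 1.1875, g(m) = 0.8823 (+); new bracket [1.1875, 1.25]

0.8823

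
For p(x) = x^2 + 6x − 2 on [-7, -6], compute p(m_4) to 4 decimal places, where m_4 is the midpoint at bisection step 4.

-0.0273

x = -6.5 gives p = 1.25, positive; keep [-6.5, -6]
x = -6.25 gives p = -0.4375, negative; keep [-6.5, -6.25]
x = -6.375 gives p = 0.390625, positive; keep [-6.375, -6.25]
x = -6.3125 gives p = -0.0273, negative; keep [-6.375, -6.3125]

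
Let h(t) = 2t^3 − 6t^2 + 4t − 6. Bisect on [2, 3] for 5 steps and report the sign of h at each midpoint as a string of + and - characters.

t = 2.5 gives h = -2.25, negative; keep [2.5, 3]
t = 2.75 gives h = 1.21875, positive; keep [2.5, 2.75]
t = 2.625 gives h = -0.667969, negative; keep [2.625, 2.75]
t = 2.6875 gives h = 0.2358, positive; keep [2.625, 2.6875]
t = 2.65625 gives h = -0.2258, negative; keep [2.65625, 2.6875]

-+-+-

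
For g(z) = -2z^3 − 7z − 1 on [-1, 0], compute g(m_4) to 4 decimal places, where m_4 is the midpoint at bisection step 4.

z = -0.5 gives g = 2.75, positive; keep [-0.5, 0]
z = -0.25 gives g = 0.78125, positive; keep [-0.25, 0]
z = -0.125 gives g = -0.121094, negative; keep [-0.25, -0.125]
z = -0.1875 gives g = 0.3257, positive; keep [-0.1875, -0.125]

0.3257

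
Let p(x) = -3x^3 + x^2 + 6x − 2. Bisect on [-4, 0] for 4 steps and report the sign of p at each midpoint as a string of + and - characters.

+-+-

x = -2 gives p = 14, positive; keep [-2, 0]
x = -1 gives p = -4, negative; keep [-2, -1]
x = -1.5 gives p = 1.375, positive; keep [-1.5, -1]
x = -1.25 gives p = -2.0781, negative; keep [-1.5, -1.25]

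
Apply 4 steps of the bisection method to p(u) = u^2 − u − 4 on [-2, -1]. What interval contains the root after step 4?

[-1.5625, -1.5]

midpoint -1.5: p = -0.25 < 0 → [-2, -1.5]
midpoint -1.75: p = 0.8125 > 0 → [-1.75, -1.5]
midpoint -1.625: p = 0.265625 > 0 → [-1.625, -1.5]
midpoint -1.5625: p = 0.0039 > 0 → [-1.5625, -1.5]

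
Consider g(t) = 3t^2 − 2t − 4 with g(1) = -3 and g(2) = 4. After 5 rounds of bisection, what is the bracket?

[1.53125, 1.5625]

m = 1.5, g(m) = -0.25 (−); new bracket [1.5, 2]
m = 1.75, g(m) = 1.6875 (+); new bracket [1.5, 1.75]
m = 1.625, g(m) = 0.671875 (+); new bracket [1.5, 1.625]
m = 1.5625, g(m) = 0.1992 (+); new bracket [1.5, 1.5625]
m = 1.53125, g(m) = -0.0283 (−); new bracket [1.53125, 1.5625]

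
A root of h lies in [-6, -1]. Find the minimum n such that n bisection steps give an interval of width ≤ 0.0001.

16

Width after n steps is 5/2^n. Need 2^n ≥ 5/0.0001 = 50000.
2^15 = 32768 < 50000 ≤ 2^16 = 65536, so n = 16.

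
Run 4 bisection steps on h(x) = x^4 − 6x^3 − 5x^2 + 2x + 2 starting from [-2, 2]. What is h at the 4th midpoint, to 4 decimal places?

m = 0, h(m) = 2 (+); new bracket [0, 2]
m = 1, h(m) = -6 (−); new bracket [0, 1]
m = 0.5, h(m) = 1.0625 (+); new bracket [0.5, 1]
m = 0.75, h(m) = -1.5273 (−); new bracket [0.5, 0.75]

-1.5273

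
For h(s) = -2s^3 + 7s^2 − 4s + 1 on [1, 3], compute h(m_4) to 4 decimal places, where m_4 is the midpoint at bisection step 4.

-0.1680

h(2) = 5 > 0, so the root lies in [2, 3]
h(2.5) = 3.5 > 0, so the root lies in [2.5, 3]
h(2.75) = 1.34375 > 0, so the root lies in [2.75, 3]
h(2.875) = -0.168 < 0, so the root lies in [2.75, 2.875]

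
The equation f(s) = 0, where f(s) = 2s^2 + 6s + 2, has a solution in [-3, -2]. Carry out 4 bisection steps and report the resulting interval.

f(-2.5) = -0.5 < 0, so the root lies in [-3, -2.5]
f(-2.75) = 0.625 > 0, so the root lies in [-2.75, -2.5]
f(-2.625) = 0.03125 > 0, so the root lies in [-2.625, -2.5]
f(-2.5625) = -0.2422 < 0, so the root lies in [-2.625, -2.5625]

[-2.625, -2.5625]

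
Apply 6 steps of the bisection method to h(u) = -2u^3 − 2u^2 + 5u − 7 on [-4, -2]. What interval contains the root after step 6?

midpoint -3: h = 14 > 0 → [-3, -2]
midpoint -2.5: h = -0.75 < 0 → [-3, -2.5]
midpoint -2.75: h = 5.71875 > 0 → [-2.75, -2.5]
midpoint -2.625: h = 2.2695 > 0 → [-2.625, -2.5]
midpoint -2.5625: h = 0.7075 > 0 → [-2.5625, -2.5]
midpoint -2.53125: h = -0.0341 < 0 → [-2.5625, -2.53125]

[-2.5625, -2.53125]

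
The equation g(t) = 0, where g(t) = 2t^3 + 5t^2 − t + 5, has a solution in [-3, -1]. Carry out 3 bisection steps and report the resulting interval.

[-3, -2.75]

t = -2 gives g = 11, positive; keep [-3, -2]
t = -2.5 gives g = 7.5, positive; keep [-3, -2.5]
t = -2.75 gives g = 3.96875, positive; keep [-3, -2.75]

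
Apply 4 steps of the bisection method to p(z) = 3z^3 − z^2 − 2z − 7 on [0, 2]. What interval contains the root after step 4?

z = 1 gives p = -7, negative; keep [1, 2]
z = 1.5 gives p = -2.125, negative; keep [1.5, 2]
z = 1.75 gives p = 2.515625, positive; keep [1.5, 1.75]
z = 1.625 gives p = -0.0176, negative; keep [1.625, 1.75]

[1.625, 1.75]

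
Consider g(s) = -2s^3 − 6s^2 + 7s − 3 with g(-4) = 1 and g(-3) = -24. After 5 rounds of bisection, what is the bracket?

[-4, -3.96875]

g(-3.5) = -15.25 < 0, so the root lies in [-4, -3.5]
g(-3.75) = -8.15625 < 0, so the root lies in [-4, -3.75]
g(-3.875) = -3.847656 < 0, so the root lies in [-4, -3.875]
g(-3.9375) = -1.4927 < 0, so the root lies in [-4, -3.9375]
g(-3.96875) = -0.2637 < 0, so the root lies in [-4, -3.96875]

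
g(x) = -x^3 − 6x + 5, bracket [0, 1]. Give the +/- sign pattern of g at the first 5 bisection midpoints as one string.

midpoint 0.5: g = 1.875 > 0 → [0.5, 1]
midpoint 0.75: g = 0.078125 > 0 → [0.75, 1]
midpoint 0.875: g = -0.919922 < 0 → [0.75, 0.875]
midpoint 0.8125: g = -0.4114 < 0 → [0.75, 0.8125]
midpoint 0.78125: g = -0.1643 < 0 → [0.75, 0.78125]

++---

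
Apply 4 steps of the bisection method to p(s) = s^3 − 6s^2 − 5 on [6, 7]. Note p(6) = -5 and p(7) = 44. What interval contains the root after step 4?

m = 6.5, p(m) = 16.125 (+); new bracket [6, 6.5]
m = 6.25, p(m) = 4.765625 (+); new bracket [6, 6.25]
m = 6.125, p(m) = -0.310547 (−); new bracket [6.125, 6.25]
m = 6.1875, p(m) = 2.1785 (+); new bracket [6.125, 6.1875]

[6.125, 6.1875]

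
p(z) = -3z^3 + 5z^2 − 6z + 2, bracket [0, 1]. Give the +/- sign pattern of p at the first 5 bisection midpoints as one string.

-+++-

p(0.5) = -0.125 < 0, so the root lies in [0, 0.5]
p(0.25) = 0.765625 > 0, so the root lies in [0.25, 0.5]
p(0.375) = 0.294922 > 0, so the root lies in [0.375, 0.5]
p(0.4375) = 0.0808 > 0, so the root lies in [0.4375, 0.5]
p(0.46875) = -0.0229 < 0, so the root lies in [0.4375, 0.46875]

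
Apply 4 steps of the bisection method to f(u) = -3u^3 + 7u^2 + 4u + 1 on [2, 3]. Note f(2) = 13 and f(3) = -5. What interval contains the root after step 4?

[2.8125, 2.875]

m = 2.5, f(m) = 7.875 (+); new bracket [2.5, 3]
m = 2.75, f(m) = 2.546875 (+); new bracket [2.75, 3]
m = 2.875, f(m) = -0.931641 (−); new bracket [2.75, 2.875]
m = 2.8125, f(m) = 0.8792 (+); new bracket [2.8125, 2.875]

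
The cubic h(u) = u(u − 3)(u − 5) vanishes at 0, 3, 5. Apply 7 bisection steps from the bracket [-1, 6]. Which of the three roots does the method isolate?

u = 2.5 gives h = 3.125, positive; keep [-1, 2.5]
u = 0.75 gives h = 7.171875, positive; keep [-1, 0.75]
u = -0.125 gives h = -2.001953, negative; keep [-0.125, 0.75]
u = 0.3125 gives h = 3.9368, positive; keep [-0.125, 0.3125]
u = 0.09375 gives h = 1.3368, positive; keep [-0.125, 0.09375]
u = -0.015625 gives h = -0.2363, negative; keep [-0.015625, 0.09375]
u = 0.0390625 gives h = 0.5738, positive; keep [-0.015625, 0.0390625]

0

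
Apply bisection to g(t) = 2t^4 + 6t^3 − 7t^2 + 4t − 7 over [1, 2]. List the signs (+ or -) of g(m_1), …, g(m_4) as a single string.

midpoint 1.5: g = 13.625 > 0 → [1, 1.5]
midpoint 1.25: g = 3.664062 > 0 → [1, 1.25]
midpoint 1.125: g = 0.387207 > 0 → [1, 1.125]
midpoint 1.0625: g = -0.9067 < 0 → [1.0625, 1.125]

+++-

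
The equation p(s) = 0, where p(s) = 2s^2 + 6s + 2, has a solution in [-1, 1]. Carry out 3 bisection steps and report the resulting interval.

[-0.5, -0.25]

m = 0, p(m) = 2 (+); new bracket [-1, 0]
m = -0.5, p(m) = -0.5 (−); new bracket [-0.5, 0]
m = -0.25, p(m) = 0.625 (+); new bracket [-0.5, -0.25]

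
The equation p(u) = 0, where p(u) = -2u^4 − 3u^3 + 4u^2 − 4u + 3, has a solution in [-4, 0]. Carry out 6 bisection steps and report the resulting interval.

m = -2, p(m) = 19 (+); new bracket [-4, -2]
m = -3, p(m) = -30 (−); new bracket [-3, -2]
m = -2.5, p(m) = 6.75 (+); new bracket [-3, -2.5]
m = -2.75, p(m) = -7.7422 (−); new bracket [-2.75, -2.5]
m = -2.625, p(m) = 0.3647 (+); new bracket [-2.75, -2.625]
m = -2.6875, p(m) = -3.4602 (−); new bracket [-2.6875, -2.625]

[-2.6875, -2.625]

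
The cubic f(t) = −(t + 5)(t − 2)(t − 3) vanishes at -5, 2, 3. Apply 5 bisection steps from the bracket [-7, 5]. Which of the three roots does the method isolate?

-5

f(-1) = -48 < 0, so the root lies in [-7, -1]
f(-4) = -42 < 0, so the root lies in [-7, -4]
f(-5.5) = 31.875 > 0, so the root lies in [-5.5, -4]
f(-4.75) = -13.0781 < 0, so the root lies in [-5.5, -4.75]
f(-5.125) = 7.2363 > 0, so the root lies in [-5.125, -4.75]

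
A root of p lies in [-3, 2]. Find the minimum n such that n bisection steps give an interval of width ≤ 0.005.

Width after n steps is 5/2^n. Need 2^n ≥ 5/0.005 = 1000.
2^9 = 512 < 1000 ≤ 2^10 = 1024, so n = 10.

10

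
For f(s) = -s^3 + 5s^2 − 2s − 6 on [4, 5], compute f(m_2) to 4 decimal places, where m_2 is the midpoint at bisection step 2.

f(4.5) = -4.875 < 0, so the root lies in [4, 4.5]
f(4.25) = -0.953125 < 0, so the root lies in [4, 4.25]

-0.9531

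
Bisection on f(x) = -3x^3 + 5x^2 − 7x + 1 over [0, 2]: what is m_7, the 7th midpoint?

f(1) = -4 < 0, so the root lies in [0, 1]
f(0.5) = -1.625 < 0, so the root lies in [0, 0.5]
f(0.25) = -0.484375 < 0, so the root lies in [0, 0.25]
f(0.125) = 0.1973 > 0, so the root lies in [0.125, 0.25]
f(0.1875) = -0.1565 < 0, so the root lies in [0.125, 0.1875]
f(0.15625) = 0.0169 > 0, so the root lies in [0.15625, 0.1875]
f(0.171875) = -0.0707 < 0, so the root lies in [0.15625, 0.171875]

0.171875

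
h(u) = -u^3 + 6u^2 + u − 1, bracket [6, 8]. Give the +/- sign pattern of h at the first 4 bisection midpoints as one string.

---+

u = 7 gives h = -43, negative; keep [6, 7]
u = 6.5 gives h = -15.625, negative; keep [6, 6.5]
u = 6.25 gives h = -4.515625, negative; keep [6, 6.25]
u = 6.125 gives h = 0.4355, positive; keep [6.125, 6.25]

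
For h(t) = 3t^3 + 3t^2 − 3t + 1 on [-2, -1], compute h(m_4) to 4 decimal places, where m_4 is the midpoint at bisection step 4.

0.1892

h(-1.5) = 2.125 > 0, so the root lies in [-2, -1.5]
h(-1.75) = -0.640625 < 0, so the root lies in [-1.75, -1.5]
h(-1.625) = 0.923828 > 0, so the root lies in [-1.75, -1.625]
h(-1.6875) = 0.1892 > 0, so the root lies in [-1.75, -1.6875]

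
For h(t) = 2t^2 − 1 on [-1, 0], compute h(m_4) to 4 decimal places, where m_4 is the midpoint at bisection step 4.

t = -0.5 gives h = -0.5, negative; keep [-1, -0.5]
t = -0.75 gives h = 0.125, positive; keep [-0.75, -0.5]
t = -0.625 gives h = -0.21875, negative; keep [-0.75, -0.625]
t = -0.6875 gives h = -0.0547, negative; keep [-0.75, -0.6875]

-0.0547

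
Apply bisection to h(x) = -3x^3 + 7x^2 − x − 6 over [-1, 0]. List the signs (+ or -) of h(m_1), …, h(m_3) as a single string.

midpoint -0.5: h = -3.375 < 0 → [-1, -0.5]
midpoint -0.75: h = -0.046875 < 0 → [-1, -0.75]
midpoint -0.875: h = 2.244141 > 0 → [-0.875, -0.75]

--+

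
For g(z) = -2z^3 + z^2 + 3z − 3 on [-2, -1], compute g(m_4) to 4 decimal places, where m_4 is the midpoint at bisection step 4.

z = -1.5 gives g = 1.5, positive; keep [-1.5, -1]
z = -1.25 gives g = -1.28125, negative; keep [-1.5, -1.25]
z = -1.375 gives g = -0.035156, negative; keep [-1.5, -1.375]
z = -1.4375 gives g = 0.6948, positive; keep [-1.4375, -1.375]

0.6948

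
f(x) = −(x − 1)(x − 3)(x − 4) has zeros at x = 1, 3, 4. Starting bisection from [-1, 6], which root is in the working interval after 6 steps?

1

f(2.5) = -1.125 < 0, so the root lies in [-1, 2.5]
f(0.75) = 1.828125 > 0, so the root lies in [0.75, 2.5]
f(1.625) = -2.041016 < 0, so the root lies in [0.75, 1.625]
f(1.1875) = -0.9558 < 0, so the root lies in [0.75, 1.1875]
f(0.96875) = 0.1924 > 0, so the root lies in [0.96875, 1.1875]
f(1.078125) = -0.4387 < 0, so the root lies in [0.96875, 1.078125]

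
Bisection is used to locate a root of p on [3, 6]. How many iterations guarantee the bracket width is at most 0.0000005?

23

Width after n steps is 3/2^n. Need 2^n ≥ 3/0.0000005 = 6000000.
2^22 = 4194304 < 6000000 ≤ 2^23 = 8388608, so n = 23.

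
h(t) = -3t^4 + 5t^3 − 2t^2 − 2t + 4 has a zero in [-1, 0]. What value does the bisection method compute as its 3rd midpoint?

-0.875

m = -0.5, h(m) = 3.6875 (+); new bracket [-1, -0.5]
m = -0.75, h(m) = 1.316406 (+); new bracket [-1, -0.75]
m = -0.875, h(m) = -0.889404 (−); new bracket [-0.875, -0.75]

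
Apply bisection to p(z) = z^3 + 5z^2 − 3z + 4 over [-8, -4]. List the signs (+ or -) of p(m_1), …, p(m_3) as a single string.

-++

p(-6) = -14 < 0, so the root lies in [-6, -4]
p(-5) = 19 > 0, so the root lies in [-6, -5]
p(-5.5) = 5.375 > 0, so the root lies in [-6, -5.5]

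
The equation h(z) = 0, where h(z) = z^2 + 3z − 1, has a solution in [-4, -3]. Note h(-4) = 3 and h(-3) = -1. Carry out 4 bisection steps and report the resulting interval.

z = -3.5 gives h = 0.75, positive; keep [-3.5, -3]
z = -3.25 gives h = -0.1875, negative; keep [-3.5, -3.25]
z = -3.375 gives h = 0.265625, positive; keep [-3.375, -3.25]
z = -3.3125 gives h = 0.0352, positive; keep [-3.3125, -3.25]

[-3.3125, -3.25]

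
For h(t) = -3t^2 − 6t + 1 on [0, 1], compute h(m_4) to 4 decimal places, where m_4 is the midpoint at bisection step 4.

midpoint 0.5: h = -2.75 < 0 → [0, 0.5]
midpoint 0.25: h = -0.6875 < 0 → [0, 0.25]
midpoint 0.125: h = 0.203125 > 0 → [0.125, 0.25]
midpoint 0.1875: h = -0.2305 < 0 → [0.125, 0.1875]

-0.2305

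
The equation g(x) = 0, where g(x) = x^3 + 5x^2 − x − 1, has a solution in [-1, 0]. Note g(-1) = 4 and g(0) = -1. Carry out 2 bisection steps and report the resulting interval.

g(-0.5) = 0.625 > 0, so the root lies in [-0.5, 0]
g(-0.25) = -0.453125 < 0, so the root lies in [-0.5, -0.25]

[-0.5, -0.25]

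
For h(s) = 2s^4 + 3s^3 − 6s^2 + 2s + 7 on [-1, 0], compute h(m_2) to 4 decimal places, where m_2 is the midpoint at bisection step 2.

1.4922

midpoint -0.5: h = 4.25 > 0 → [-1, -0.5]
midpoint -0.75: h = 1.492188 > 0 → [-1, -0.75]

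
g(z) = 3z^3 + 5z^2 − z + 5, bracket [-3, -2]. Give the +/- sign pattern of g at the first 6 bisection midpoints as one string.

m = -2.5, g(m) = -8.125 (−); new bracket [-2.5, -2]
m = -2.25, g(m) = -1.609375 (−); new bracket [-2.25, -2]
m = -2.125, g(m) = 0.916016 (+); new bracket [-2.25, -2.125]
m = -2.1875, g(m) = -0.2893 (−); new bracket [-2.1875, -2.125]
m = -2.15625, g(m) = 0.3274 (+); new bracket [-2.1875, -2.15625]
m = -2.171875, g(m) = 0.0226 (+); new bracket [-2.1875, -2.171875]

--+-++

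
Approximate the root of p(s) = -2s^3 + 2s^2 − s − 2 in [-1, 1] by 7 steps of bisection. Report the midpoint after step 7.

p(0) = -2 < 0, so the root lies in [-1, 0]
p(-0.5) = -0.75 < 0, so the root lies in [-1, -0.5]
p(-0.75) = 0.71875 > 0, so the root lies in [-0.75, -0.5]
p(-0.625) = -0.1055 < 0, so the root lies in [-0.75, -0.625]
p(-0.6875) = 0.2827 > 0, so the root lies in [-0.6875, -0.625]
p(-0.65625) = 0.0828 > 0, so the root lies in [-0.65625, -0.625]
p(-0.640625) = -0.0127 < 0, so the root lies in [-0.65625, -0.640625]

-0.640625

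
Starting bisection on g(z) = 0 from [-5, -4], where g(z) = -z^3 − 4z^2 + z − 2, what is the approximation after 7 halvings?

midpoint -4.5: g = 3.625 > 0 → [-4.5, -4]
midpoint -4.25: g = -1.734375 < 0 → [-4.5, -4.25]
midpoint -4.375: g = 0.802734 > 0 → [-4.375, -4.25]
midpoint -4.3125: g = -0.5007 < 0 → [-4.375, -4.3125]
midpoint -4.34375: g = 0.1422 > 0 → [-4.34375, -4.3125]
midpoint -4.328125: g = -0.1815 < 0 → [-4.34375, -4.328125]
midpoint -4.3359375: g = -0.0202 < 0 → [-4.34375, -4.3359375]

-4.3359375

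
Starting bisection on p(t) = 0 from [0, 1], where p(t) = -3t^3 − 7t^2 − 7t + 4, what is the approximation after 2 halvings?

t = 0.5 gives p = -1.625, negative; keep [0, 0.5]
t = 0.25 gives p = 1.765625, positive; keep [0.25, 0.5]

0.25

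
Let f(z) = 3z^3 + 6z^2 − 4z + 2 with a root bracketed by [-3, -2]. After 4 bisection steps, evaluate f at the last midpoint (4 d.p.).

m = -2.5, f(m) = 2.625 (+); new bracket [-3, -2.5]
m = -2.75, f(m) = -4.015625 (−); new bracket [-2.75, -2.5]
m = -2.625, f(m) = -0.419922 (−); new bracket [-2.625, -2.5]
m = -2.5625, f(m) = 1.1692 (+); new bracket [-2.625, -2.5625]

1.1692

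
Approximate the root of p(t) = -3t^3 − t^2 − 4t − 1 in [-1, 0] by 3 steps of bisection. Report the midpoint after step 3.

-0.375

p(-0.5) = 1.125 > 0, so the root lies in [-0.5, 0]
p(-0.25) = -0.015625 < 0, so the root lies in [-0.5, -0.25]
p(-0.375) = 0.517578 > 0, so the root lies in [-0.375, -0.25]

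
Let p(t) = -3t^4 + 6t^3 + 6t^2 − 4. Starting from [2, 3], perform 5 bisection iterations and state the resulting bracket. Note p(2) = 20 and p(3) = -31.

[2.65625, 2.6875]

m = 2.5, p(m) = 10.0625 (+); new bracket [2.5, 3]
m = 2.75, p(m) = -5.417969 (−); new bracket [2.5, 2.75]
m = 2.625, p(m) = 3.428955 (+); new bracket [2.625, 2.75]
m = 2.6875, p(m) = -0.699 (−); new bracket [2.625, 2.6875]
m = 2.65625, p(m) = 1.4364 (+); new bracket [2.65625, 2.6875]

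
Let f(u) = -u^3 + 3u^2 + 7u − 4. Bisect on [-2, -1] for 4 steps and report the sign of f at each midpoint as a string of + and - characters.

u = -1.5 gives f = -4.375, negative; keep [-2, -1.5]
u = -1.75 gives f = -1.703125, negative; keep [-2, -1.75]
u = -1.875 gives f = 0.013672, positive; keep [-1.875, -1.75]
u = -1.8125 gives f = -0.8777, negative; keep [-1.875, -1.8125]

--+-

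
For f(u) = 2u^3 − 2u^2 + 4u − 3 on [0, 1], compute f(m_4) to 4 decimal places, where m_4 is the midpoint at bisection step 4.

u = 0.5 gives f = -1.25, negative; keep [0.5, 1]
u = 0.75 gives f = -0.28125, negative; keep [0.75, 1]
u = 0.875 gives f = 0.308594, positive; keep [0.75, 0.875]
u = 0.8125 gives f = 0.0024, positive; keep [0.75, 0.8125]

0.0024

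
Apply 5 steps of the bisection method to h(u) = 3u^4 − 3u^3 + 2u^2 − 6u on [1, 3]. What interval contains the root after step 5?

u = 2 gives h = 20, positive; keep [1, 2]
u = 1.5 gives h = 0.5625, positive; keep [1, 1.5]
u = 1.25 gives h = -2.910156, negative; keep [1.25, 1.5]
u = 1.375 gives h = -1.5442, negative; keep [1.375, 1.5]
u = 1.4375 gives h = -0.5935, negative; keep [1.4375, 1.5]

[1.4375, 1.5]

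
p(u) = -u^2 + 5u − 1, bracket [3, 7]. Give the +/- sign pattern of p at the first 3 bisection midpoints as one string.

u = 5 gives p = -1, negative; keep [3, 5]
u = 4 gives p = 3, positive; keep [4, 5]
u = 4.5 gives p = 1.25, positive; keep [4.5, 5]

-++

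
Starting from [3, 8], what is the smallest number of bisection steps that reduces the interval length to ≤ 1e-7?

26

Width after n steps is 5/2^n. Need 2^n ≥ 5/1e-7 = 50000000.
2^25 = 33554432 < 50000000 ≤ 2^26 = 67108864, so n = 26.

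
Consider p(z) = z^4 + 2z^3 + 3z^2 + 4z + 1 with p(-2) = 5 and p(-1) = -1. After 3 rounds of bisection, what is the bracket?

midpoint -1.5: p = 0.0625 > 0 → [-1.5, -1]
midpoint -1.25: p = -0.777344 < 0 → [-1.5, -1.25]
midpoint -1.375: p = -0.452881 < 0 → [-1.5, -1.375]

[-1.5, -1.375]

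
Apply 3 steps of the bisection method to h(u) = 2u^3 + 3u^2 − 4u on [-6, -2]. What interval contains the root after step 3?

m = -4, h(m) = -64 (−); new bracket [-4, -2]
m = -3, h(m) = -15 (−); new bracket [-3, -2]
m = -2.5, h(m) = -2.5 (−); new bracket [-2.5, -2]

[-2.5, -2]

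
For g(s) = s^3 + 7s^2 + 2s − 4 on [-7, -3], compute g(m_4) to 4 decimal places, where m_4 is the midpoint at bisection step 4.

-6.1094

midpoint -5: g = 36 > 0 → [-7, -5]
midpoint -6: g = 20 > 0 → [-7, -6]
midpoint -6.5: g = 4.125 > 0 → [-7, -6.5]
midpoint -6.75: g = -6.1094 < 0 → [-6.75, -6.5]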